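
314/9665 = 314/9665 = 0.03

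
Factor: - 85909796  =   - 2^2 * 7^1*47^1*97^1 *673^1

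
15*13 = 195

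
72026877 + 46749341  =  118776218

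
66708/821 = 81 + 207/821= 81.25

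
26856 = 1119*24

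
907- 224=683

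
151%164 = 151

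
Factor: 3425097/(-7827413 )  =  -3^1*11^( - 1)*13^1*31^1 * 2833^1 * 711583^( - 1) 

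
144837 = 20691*7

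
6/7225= 6/7225 = 0.00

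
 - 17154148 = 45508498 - 62662646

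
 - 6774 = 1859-8633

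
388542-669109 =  - 280567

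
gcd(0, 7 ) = 7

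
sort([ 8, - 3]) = [ - 3,8] 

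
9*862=7758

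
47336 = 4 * 11834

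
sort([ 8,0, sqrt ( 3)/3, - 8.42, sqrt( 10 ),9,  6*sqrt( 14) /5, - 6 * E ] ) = [  -  6* E, - 8.42,0,sqrt ( 3)/3, sqrt(10), 6 * sqrt( 14)/5,8,9 ] 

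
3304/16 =413/2 = 206.50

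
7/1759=7/1759 =0.00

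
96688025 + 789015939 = 885703964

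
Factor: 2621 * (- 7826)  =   - 2^1*7^1*13^1 * 43^1*2621^1 =-20511946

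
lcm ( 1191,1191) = 1191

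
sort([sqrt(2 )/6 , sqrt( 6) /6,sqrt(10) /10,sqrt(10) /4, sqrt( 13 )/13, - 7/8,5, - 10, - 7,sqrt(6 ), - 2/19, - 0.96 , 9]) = [-10, - 7, - 0.96, - 7/8, - 2/19,sqrt(2) /6, sqrt(13 )/13, sqrt( 10) /10,sqrt(6)/6,sqrt( 10) /4,sqrt( 6 ) , 5, 9 ] 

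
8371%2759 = 94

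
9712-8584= 1128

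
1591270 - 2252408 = - 661138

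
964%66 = 40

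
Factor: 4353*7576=2^3*3^1*947^1*1451^1=32978328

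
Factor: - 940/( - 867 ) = 2^2*3^( - 1)*5^1*17^( - 2 )*47^1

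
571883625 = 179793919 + 392089706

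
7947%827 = 504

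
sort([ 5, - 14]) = [ - 14 , 5]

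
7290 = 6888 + 402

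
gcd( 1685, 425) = 5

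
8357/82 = 101+75/82 = 101.91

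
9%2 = 1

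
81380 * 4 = 325520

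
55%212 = 55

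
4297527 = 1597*2691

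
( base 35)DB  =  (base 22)L4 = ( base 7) 1234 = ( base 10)466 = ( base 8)722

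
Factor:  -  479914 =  - 2^1*239957^1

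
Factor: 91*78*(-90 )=  -  2^2 * 3^3 *5^1*7^1*13^2 = - 638820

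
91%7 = 0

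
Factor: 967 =967^1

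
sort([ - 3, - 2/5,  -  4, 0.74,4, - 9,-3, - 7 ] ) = [- 9,-7,  -  4,- 3,-3 ,  -  2/5,0.74,  4 ] 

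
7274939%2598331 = 2078277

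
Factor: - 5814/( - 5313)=2^1*3^1*7^ ( - 1)*11^( - 1)*17^1*19^1*23^( - 1 ) = 1938/1771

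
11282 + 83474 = 94756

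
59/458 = 59/458= 0.13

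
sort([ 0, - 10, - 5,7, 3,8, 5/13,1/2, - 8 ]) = [ - 10, - 8, - 5, 0,5/13,1/2 , 3, 7,8 ] 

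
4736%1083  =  404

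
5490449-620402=4870047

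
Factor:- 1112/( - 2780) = 2/5=   2^1 * 5^( - 1 )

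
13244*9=119196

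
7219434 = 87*82982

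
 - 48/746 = -1 + 349/373 = - 0.06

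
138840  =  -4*( - 34710)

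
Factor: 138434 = 2^1*19^1*3643^1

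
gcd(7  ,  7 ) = 7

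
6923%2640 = 1643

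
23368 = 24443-1075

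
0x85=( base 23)5i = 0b10000101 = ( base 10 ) 133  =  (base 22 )61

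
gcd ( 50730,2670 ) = 2670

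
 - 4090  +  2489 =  - 1601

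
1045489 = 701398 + 344091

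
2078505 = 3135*663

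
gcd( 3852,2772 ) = 36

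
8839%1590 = 889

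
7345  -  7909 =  -564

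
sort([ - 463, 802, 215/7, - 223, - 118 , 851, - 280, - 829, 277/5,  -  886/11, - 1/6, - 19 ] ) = [ - 829,-463, - 280,  -  223, - 118, - 886/11, - 19, - 1/6,215/7, 277/5, 802, 851] 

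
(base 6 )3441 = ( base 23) 1cc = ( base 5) 11232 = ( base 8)1461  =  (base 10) 817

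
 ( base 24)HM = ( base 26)GE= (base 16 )1AE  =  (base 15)1da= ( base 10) 430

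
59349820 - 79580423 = -20230603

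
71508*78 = 5577624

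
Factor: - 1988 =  - 2^2*7^1*71^1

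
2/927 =2/927 = 0.00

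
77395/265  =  15479/53 = 292.06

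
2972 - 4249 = - 1277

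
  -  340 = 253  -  593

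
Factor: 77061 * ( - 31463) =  - 3^1 * 17^1 * 73^1*431^1*1511^1 = -2424570243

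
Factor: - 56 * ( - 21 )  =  2^3*3^1*7^2  =  1176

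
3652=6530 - 2878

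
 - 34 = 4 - 38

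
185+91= 276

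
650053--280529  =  930582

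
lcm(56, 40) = 280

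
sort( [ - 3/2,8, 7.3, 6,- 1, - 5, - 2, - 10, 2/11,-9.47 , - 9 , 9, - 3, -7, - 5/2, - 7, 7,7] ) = [ - 10, - 9.47, -9, - 7, - 7, - 5 , - 3,-5/2 , - 2, - 3/2, - 1, 2/11,6,  7 , 7, 7.3, 8,9 ] 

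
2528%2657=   2528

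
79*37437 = 2957523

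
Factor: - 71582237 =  - 29^1*929^1* 2657^1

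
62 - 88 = - 26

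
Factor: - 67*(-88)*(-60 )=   -  2^5* 3^1*5^1 *11^1*67^1 =-353760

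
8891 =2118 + 6773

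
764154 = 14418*53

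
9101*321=2921421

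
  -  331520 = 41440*(  -  8)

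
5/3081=5/3081 = 0.00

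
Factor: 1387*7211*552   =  5520914664 = 2^3 * 3^1*19^1*23^1*73^1 * 7211^1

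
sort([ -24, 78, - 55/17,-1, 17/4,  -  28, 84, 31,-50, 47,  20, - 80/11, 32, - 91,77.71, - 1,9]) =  [ - 91,-50, - 28,-24,-80/11, - 55/17 , - 1, - 1, 17/4, 9, 20, 31 , 32, 47, 77.71,78,84]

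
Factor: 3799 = 29^1*131^1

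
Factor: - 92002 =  - 2^1*157^1*293^1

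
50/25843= 50/25843 = 0.00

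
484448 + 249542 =733990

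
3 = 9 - 6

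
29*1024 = 29696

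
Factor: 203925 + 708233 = 912158 = 2^1*13^1*35083^1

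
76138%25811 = 24516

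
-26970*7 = -188790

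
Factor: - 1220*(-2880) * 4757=2^8 * 3^2*5^2*61^1*67^1  *  71^1 = 16714195200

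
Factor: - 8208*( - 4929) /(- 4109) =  - 40457232/4109=   - 2^4*3^4* 7^( - 1)*19^1 *31^1*53^1*587^(- 1)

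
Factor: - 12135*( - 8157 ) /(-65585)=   -  3^2 * 13^ ( - 1)*809^1*1009^( - 1 )*2719^1= - 19797039/13117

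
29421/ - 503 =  - 59+256/503 = -  58.49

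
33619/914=33619/914 =36.78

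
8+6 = 14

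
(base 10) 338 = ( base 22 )F8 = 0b101010010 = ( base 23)eg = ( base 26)D0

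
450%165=120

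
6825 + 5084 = 11909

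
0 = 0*9311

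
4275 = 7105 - 2830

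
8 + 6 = 14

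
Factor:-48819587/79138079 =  - 37^ ( - 1 )*2138867^(  -  1)*48819587^1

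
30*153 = 4590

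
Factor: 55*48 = 2640=2^4*3^1*5^1*11^1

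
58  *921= 53418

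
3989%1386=1217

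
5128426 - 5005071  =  123355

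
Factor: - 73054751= - 7^1*11^1*269^1*3527^1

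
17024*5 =85120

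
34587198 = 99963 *346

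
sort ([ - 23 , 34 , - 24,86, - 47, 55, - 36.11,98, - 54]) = [ - 54 , - 47,  -  36.11 , - 24 ,-23, 34,  55,86,98]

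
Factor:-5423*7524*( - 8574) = 2^3*3^3*11^2*17^1*19^1*29^1*1429^1=349841938248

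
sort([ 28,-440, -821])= [-821, - 440,28]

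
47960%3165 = 485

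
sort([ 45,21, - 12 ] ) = [-12, 21,45 ]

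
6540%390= 300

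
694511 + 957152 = 1651663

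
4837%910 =287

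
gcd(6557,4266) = 79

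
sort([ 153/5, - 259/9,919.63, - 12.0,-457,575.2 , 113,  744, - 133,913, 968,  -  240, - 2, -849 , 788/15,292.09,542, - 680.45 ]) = [ - 849, -680.45 , - 457, - 240 , - 133, - 259/9,-12.0, - 2,  153/5, 788/15,113 , 292.09,542,575.2,744, 913,919.63 , 968] 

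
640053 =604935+35118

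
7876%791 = 757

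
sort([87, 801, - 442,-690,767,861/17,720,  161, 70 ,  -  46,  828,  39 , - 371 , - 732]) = [-732,-690, - 442, - 371, - 46 , 39,861/17,  70,87, 161,720,767,801 , 828 ] 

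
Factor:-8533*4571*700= - 27303040100 =- 2^2*5^2*7^3*23^1*53^1*653^1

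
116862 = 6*19477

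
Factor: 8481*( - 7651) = -3^1*7^1*11^1*257^1*1093^1 = - 64888131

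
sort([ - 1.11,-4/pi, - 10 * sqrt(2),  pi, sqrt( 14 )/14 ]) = [ - 10*sqrt( 2), - 4/pi,-1.11,  sqrt(14)/14,pi ] 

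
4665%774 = 21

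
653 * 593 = 387229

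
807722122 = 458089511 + 349632611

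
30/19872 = 5/3312 = 0.00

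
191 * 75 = 14325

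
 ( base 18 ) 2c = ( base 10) 48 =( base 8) 60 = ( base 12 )40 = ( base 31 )1h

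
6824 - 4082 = 2742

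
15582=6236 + 9346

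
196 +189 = 385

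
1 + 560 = 561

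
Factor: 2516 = 2^2*17^1* 37^1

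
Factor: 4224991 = 4224991^1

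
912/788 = 1 +31/197 = 1.16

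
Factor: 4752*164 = 2^6*3^3*11^1 * 41^1 = 779328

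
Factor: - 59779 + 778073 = 2^1 * 359147^1 = 718294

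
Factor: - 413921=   -  83^1*4987^1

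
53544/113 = 473 + 95/113 =473.84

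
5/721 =5/721 = 0.01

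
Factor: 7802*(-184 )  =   - 1435568 = -2^4*23^1*47^1 *83^1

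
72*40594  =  2922768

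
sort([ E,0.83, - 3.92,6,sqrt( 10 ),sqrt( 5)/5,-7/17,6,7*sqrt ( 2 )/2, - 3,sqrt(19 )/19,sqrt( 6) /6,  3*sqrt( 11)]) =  [ - 3.92, - 3 , - 7/17, sqrt( 19 ) /19,sqrt(6 ) /6,sqrt( 5 ) /5,0.83,E, sqrt( 10 ),  7*sqrt(2 ) /2,6, 6  ,  3*sqrt( 11)]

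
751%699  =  52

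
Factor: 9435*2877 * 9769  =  265174571655 = 3^2*5^1*7^1*17^1*37^1*137^1*9769^1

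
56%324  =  56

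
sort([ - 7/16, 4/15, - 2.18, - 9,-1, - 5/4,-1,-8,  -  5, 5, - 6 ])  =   [ - 9, - 8 , - 6,- 5 ,-2.18, - 5/4,- 1,-1, - 7/16, 4/15,  5] 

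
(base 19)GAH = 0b1011101011111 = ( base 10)5983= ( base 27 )85g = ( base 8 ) 13537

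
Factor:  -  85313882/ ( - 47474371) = 2^1*7^( - 1)*29^1*47^( - 1)*59^1*107^1*233^1*144299^( - 1) 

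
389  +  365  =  754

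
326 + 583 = 909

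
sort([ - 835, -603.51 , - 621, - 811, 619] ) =[ - 835,-811,-621, - 603.51, 619]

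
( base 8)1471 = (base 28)11D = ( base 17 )2E9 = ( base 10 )825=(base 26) 15j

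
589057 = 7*84151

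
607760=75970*8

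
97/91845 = 97/91845= 0.00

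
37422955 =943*39685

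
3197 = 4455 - 1258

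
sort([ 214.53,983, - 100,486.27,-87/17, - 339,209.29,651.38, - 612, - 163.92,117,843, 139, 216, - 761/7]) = [ - 612, - 339 , - 163.92, - 761/7, - 100 , - 87/17,117, 139,209.29, 214.53,216,486.27,651.38,843, 983]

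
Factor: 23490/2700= 2^( - 1)*3^1 * 5^( - 1 )*29^1 = 87/10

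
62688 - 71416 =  - 8728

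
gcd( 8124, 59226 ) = 6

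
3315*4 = 13260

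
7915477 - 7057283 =858194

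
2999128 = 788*3806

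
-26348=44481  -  70829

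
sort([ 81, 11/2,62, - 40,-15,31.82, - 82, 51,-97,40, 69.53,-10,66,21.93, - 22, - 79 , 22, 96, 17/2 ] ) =[ - 97, - 82, - 79, - 40 , - 22, - 15, - 10 , 11/2, 17/2,21.93, 22,  31.82, 40, 51, 62,66, 69.53, 81, 96] 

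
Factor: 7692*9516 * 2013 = 2^4*3^3*11^1*13^1 *61^2 * 641^1 = 147345705936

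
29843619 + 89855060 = 119698679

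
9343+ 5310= 14653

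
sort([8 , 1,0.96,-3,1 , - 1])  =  [ - 3, - 1,  0.96,1,1, 8]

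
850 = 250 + 600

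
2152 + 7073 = 9225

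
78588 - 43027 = 35561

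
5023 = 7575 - 2552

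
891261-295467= 595794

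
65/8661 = 65/8661 = 0.01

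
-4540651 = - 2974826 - 1565825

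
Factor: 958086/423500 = 2^ ( - 1) * 3^2*5^( - 3 )*7^( - 1)*11^( - 2) * 17^1*31^1*101^1 = 479043/211750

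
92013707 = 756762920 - 664749213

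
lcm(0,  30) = 0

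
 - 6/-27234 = 1/4539  =  0.00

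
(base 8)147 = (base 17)61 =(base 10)103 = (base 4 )1213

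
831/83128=831/83128=0.01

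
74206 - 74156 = 50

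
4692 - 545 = 4147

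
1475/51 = 1475/51=28.92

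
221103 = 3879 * 57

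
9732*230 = 2238360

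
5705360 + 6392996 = 12098356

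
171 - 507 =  - 336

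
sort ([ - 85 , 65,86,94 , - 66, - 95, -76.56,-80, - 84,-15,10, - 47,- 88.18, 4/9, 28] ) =[ - 95,-88.18, - 85, - 84,  -  80,-76.56, - 66,  -  47, - 15,4/9,10,  28,65,86,94 ]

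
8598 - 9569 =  - 971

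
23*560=12880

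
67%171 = 67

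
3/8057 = 3/8057 =0.00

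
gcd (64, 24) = 8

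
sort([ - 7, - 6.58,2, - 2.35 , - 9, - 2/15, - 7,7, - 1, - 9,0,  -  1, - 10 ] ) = [ - 10 , - 9, - 9,-7,-7 , - 6.58, - 2.35, - 1 , - 1, - 2/15, 0,2,  7 ] 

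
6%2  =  0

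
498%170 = 158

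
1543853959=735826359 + 808027600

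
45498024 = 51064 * 891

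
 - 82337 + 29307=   -  53030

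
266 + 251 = 517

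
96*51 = 4896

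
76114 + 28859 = 104973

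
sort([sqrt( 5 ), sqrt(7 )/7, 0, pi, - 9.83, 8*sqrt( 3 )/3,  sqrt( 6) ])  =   [- 9.83, 0,  sqrt( 7)/7 , sqrt( 5),sqrt(6)  ,  pi, 8*sqrt (3)/3]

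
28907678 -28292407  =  615271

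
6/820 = 3/410 = 0.01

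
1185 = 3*395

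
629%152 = 21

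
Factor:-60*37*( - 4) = 8880 = 2^4*3^1* 5^1 *37^1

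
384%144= 96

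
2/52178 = 1/26089 = 0.00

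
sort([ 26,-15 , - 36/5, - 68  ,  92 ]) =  [- 68, - 15,-36/5, 26,92 ]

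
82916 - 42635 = 40281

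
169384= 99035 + 70349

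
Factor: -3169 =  - 3169^1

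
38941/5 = 7788+1/5 = 7788.20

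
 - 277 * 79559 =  - 22037843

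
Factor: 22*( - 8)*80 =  - 14080  =  - 2^8*5^1*11^1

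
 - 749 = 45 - 794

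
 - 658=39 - 697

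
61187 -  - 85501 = 146688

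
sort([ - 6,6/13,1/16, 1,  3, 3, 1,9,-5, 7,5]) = [-6,-5, 1/16,6/13,1, 1, 3 , 3, 5, 7,9]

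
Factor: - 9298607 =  - 9298607^1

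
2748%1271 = 206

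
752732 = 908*829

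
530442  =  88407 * 6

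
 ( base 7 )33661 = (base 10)8569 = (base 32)8bp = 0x2179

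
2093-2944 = - 851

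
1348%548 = 252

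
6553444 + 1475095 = 8028539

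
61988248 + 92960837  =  154949085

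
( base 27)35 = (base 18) 4E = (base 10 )86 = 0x56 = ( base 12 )72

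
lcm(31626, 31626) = 31626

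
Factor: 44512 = 2^5*13^1 * 107^1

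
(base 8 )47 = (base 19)21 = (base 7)54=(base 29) 1A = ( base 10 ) 39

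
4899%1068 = 627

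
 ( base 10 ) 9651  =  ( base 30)ALL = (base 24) GI3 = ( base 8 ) 22663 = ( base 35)7uq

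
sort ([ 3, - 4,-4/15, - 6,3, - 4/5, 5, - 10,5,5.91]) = [ - 10,  -  6, -4, - 4/5,  -  4/15 , 3, 3, 5, 5,5.91 ] 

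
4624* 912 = 4217088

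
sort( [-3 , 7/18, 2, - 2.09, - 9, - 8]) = [ - 9,-8 , - 3,- 2.09,7/18,2] 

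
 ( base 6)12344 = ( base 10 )1864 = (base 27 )2f1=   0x748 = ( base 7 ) 5302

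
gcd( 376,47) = 47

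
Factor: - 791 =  - 7^1 * 113^1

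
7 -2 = 5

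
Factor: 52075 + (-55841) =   -  3766 = - 2^1 *7^1 *269^1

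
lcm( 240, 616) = 18480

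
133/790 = 133/790 = 0.17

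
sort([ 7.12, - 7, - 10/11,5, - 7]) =[ -7, - 7, - 10/11, 5,7.12]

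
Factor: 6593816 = 2^3*824227^1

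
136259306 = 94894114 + 41365192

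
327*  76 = 24852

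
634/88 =7 + 9/44 =7.20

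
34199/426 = 34199/426  =  80.28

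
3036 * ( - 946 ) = - 2872056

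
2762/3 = 2762/3 = 920.67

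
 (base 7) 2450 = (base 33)RQ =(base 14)497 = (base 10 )917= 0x395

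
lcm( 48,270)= 2160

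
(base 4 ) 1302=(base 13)8A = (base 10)114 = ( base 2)1110010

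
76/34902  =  38/17451 = 0.00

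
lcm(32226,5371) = 32226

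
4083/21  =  194 + 3/7 = 194.43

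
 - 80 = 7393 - 7473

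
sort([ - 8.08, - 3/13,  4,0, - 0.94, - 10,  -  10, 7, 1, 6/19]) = [ - 10 , - 10, - 8.08,-0.94, - 3/13, 0,6/19,1,4,7 ] 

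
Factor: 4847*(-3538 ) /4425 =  - 17148686/4425 = - 2^1*3^( - 1)*5^(-2) *29^1*37^1*59^( - 1 )*61^1*131^1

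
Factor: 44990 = 2^1*5^1 * 11^1*409^1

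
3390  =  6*565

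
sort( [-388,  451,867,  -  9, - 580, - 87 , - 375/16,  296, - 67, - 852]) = [-852,-580, - 388, - 87, - 67,-375/16, - 9,296,451 , 867]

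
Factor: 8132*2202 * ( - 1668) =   -  2^5*3^2 * 19^1*107^1*139^1 * 367^1 = - 29868315552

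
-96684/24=-4029+1/2 = - 4028.50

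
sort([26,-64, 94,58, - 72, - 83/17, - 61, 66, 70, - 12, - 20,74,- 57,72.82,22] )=[ - 72,-64, - 61, - 57,-20, - 12, - 83/17,22,26, 58,  66,70, 72.82,74, 94 ]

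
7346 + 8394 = 15740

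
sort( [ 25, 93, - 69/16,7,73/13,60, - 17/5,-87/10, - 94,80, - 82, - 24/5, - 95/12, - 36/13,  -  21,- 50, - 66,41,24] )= [-94, - 82 , - 66, - 50, - 21,- 87/10, - 95/12, - 24/5,-69/16, - 17/5, - 36/13, 73/13,7,24, 25,41,60,80,93 ]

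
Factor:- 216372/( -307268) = 3^1*73^1*  311^(-1) = 219/311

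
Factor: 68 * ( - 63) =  - 2^2*3^2*7^1*17^1= - 4284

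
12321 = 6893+5428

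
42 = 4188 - 4146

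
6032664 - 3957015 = 2075649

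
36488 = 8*4561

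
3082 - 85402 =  - 82320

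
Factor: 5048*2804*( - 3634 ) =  - 51437787328 = - 2^6*23^1*79^1* 631^1*701^1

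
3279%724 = 383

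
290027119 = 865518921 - 575491802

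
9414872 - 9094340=320532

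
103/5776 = 103/5776 =0.02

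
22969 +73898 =96867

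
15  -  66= - 51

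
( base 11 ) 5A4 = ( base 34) l5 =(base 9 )878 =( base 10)719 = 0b1011001111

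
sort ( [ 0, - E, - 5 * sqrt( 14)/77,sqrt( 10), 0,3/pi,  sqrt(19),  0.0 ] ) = [-E, - 5 *sqrt( 14)/77,  0,0,  0.0,3/pi, sqrt(10), sqrt(19)]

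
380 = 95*4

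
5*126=630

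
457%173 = 111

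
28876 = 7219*4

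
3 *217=651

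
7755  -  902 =6853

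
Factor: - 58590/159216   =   - 315/856=- 2^ ( - 3 ) *3^2 * 5^1*7^1*107^( - 1)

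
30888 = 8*3861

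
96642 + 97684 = 194326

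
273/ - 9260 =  - 1 + 8987/9260 = -0.03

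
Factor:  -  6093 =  - 3^2*677^1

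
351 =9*39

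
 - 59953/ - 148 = 59953/148 = 405.09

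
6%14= 6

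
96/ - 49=-96/49 = - 1.96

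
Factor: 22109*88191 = 3^2*41^1 * 239^1*22109^1=1949814819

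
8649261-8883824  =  -234563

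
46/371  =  46/371 = 0.12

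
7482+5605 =13087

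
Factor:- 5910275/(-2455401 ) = 3^ ( - 1) * 5^2*7^1*13^ ( - 2 )*29^(-1)  *  167^( - 1)*33773^1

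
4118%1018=46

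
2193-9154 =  - 6961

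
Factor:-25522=-2^1*7^1 * 1823^1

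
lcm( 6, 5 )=30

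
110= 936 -826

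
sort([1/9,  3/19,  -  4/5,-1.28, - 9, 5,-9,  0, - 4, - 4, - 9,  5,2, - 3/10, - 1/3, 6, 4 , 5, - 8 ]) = [ -9, - 9, - 9, - 8,- 4, - 4, - 1.28, - 4/5, - 1/3, - 3/10, 0,1/9,  3/19, 2,4,5,  5,5,6]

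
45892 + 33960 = 79852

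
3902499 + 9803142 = 13705641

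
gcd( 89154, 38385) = 9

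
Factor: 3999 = 3^1*31^1*43^1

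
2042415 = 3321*615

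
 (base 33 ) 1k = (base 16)35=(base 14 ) 3B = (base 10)53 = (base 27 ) 1Q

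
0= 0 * 8759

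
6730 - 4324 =2406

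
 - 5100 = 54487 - 59587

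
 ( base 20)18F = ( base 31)ih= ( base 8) 1077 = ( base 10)575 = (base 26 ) m3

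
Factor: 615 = 3^1 *5^1*41^1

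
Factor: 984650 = 2^1 * 5^2  *47^1*419^1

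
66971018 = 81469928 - 14498910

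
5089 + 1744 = 6833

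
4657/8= 4657/8 = 582.12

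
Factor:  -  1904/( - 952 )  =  2 = 2^1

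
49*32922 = 1613178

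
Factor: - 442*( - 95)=2^1*5^1 *13^1 * 17^1*19^1 = 41990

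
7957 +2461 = 10418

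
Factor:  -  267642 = -2^1*3^2*14869^1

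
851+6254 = 7105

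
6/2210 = 3/1105 = 0.00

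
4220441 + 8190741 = 12411182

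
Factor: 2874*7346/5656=2^( - 1)  *3^1*7^( - 1 )*101^ ( - 1 )*479^1*3673^1 =5278101/1414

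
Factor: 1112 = 2^3*139^1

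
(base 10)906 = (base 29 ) 127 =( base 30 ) 106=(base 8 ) 1612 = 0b1110001010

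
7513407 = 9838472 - 2325065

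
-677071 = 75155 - 752226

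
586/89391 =586/89391 = 0.01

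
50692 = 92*551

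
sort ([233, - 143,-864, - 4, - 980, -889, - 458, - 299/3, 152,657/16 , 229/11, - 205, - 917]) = [  -  980, - 917, - 889,-864,  -  458, - 205, - 143,- 299/3, - 4,229/11,657/16, 152,233]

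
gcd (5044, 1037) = 1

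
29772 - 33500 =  - 3728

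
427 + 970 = 1397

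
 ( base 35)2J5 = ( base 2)110000110000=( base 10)3120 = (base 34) 2NQ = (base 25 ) 4OK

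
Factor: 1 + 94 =5^1*19^1 = 95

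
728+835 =1563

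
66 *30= 1980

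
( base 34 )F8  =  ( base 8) 1006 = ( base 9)635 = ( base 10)518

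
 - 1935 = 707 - 2642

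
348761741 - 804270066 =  - 455508325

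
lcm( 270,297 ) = 2970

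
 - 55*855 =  - 47025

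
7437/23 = 323 + 8/23 = 323.35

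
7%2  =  1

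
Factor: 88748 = 2^2*11^1*2017^1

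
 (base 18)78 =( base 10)134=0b10000110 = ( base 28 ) 4m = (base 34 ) 3w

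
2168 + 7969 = 10137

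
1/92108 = 1/92108 = 0.00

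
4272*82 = 350304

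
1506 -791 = 715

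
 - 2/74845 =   -  2/74845 = - 0.00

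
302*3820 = 1153640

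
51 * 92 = 4692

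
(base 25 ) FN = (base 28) e6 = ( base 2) 110001110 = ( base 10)398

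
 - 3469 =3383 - 6852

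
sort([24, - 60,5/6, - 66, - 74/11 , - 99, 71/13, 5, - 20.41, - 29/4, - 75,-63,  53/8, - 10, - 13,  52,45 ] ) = [ - 99, -75,-66 ,-63,-60  ,-20.41, - 13, - 10  , -29/4, -74/11,5/6, 5, 71/13,53/8, 24 , 45, 52] 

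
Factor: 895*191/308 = 2^( - 2 )*5^1*7^( - 1)*11^( - 1 )*179^1 * 191^1 = 170945/308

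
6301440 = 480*13128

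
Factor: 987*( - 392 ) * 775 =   -  2^3* 3^1 * 5^2*7^3 * 31^1*47^1 = -299850600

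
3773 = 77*49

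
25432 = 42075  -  16643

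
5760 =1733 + 4027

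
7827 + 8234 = 16061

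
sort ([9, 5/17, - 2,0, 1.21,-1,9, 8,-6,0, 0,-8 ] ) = [ - 8, -6  ,-2, - 1,0 , 0 , 0, 5/17, 1.21  ,  8, 9,9 ]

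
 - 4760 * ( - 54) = 257040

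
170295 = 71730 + 98565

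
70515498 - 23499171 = 47016327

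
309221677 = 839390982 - 530169305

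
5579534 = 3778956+1800578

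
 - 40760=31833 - 72593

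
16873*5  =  84365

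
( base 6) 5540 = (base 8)2404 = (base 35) 11O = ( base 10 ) 1284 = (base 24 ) 25C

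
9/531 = 1/59 = 0.02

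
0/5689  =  0=0.00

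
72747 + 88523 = 161270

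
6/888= 1/148 = 0.01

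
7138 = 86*83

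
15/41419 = 15/41419 = 0.00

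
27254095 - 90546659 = -63292564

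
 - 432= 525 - 957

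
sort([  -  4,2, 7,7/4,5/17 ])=[-4, 5/17, 7/4, 2,7 ]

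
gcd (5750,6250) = 250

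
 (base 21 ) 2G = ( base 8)72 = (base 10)58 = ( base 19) 31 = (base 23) 2c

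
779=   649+130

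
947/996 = 947/996=0.95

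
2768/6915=2768/6915 = 0.40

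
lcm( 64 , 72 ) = 576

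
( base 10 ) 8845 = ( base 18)1957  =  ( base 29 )AF0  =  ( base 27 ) C3G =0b10001010001101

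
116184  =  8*14523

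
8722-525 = 8197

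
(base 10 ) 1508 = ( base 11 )1151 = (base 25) 2A8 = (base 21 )38h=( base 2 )10111100100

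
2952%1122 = 708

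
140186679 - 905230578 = -765043899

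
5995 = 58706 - 52711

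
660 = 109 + 551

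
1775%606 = 563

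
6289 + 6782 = 13071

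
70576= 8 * 8822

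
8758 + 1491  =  10249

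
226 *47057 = 10634882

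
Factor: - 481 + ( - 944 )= - 1425= - 3^1*5^2*19^1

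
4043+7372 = 11415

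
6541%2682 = 1177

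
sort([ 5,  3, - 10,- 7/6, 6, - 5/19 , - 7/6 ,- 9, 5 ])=[-10 , - 9, - 7/6, - 7/6, -5/19,3, 5,5,6]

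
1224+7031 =8255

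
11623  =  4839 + 6784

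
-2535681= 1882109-4417790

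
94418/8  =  47209/4=11802.25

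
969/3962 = 969/3962  =  0.24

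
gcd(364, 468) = 52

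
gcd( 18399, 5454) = 3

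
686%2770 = 686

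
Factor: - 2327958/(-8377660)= 1163979/4188830=2^(-1)* 3^2 * 5^( - 1 )*283^1 * 457^1*418883^( - 1) 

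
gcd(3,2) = 1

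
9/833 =9/833 = 0.01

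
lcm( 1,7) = 7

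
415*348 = 144420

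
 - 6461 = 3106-9567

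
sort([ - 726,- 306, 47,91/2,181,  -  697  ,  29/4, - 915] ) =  [ - 915 ,-726,-697, - 306,29/4,  91/2, 47, 181]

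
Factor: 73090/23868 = 36545/11934 = 2^(- 1)*3^( - 3) * 5^1* 13^(-1) * 17^( - 1 )*7309^1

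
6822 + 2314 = 9136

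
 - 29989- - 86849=56860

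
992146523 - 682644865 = 309501658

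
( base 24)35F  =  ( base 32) 1Q7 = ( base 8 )3507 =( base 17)67A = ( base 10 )1863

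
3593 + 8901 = 12494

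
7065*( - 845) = -5969925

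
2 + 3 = 5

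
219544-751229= -531685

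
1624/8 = 203 = 203.00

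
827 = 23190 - 22363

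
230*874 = 201020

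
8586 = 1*8586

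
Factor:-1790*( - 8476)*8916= 2^5  *3^1*  5^1*13^1*163^1*179^1*743^1= 135273908640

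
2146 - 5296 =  - 3150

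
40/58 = 20/29 = 0.69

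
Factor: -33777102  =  - 2^1*3^1*43^1*89^1*1471^1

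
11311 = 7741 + 3570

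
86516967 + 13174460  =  99691427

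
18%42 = 18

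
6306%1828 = 822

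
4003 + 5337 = 9340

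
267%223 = 44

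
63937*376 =24040312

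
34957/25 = 1398 + 7/25= 1398.28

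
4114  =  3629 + 485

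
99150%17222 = 13040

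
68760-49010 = 19750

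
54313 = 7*7759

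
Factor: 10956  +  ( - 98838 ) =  - 2^1*3^1*97^1*151^1=-87882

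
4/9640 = 1/2410 = 0.00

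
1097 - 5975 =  - 4878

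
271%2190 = 271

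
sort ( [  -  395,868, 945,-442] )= [  -  442, - 395,  868, 945] 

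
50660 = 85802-35142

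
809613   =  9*89957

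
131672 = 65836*2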